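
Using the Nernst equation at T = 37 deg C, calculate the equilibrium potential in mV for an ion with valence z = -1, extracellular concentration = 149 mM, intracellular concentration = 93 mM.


E = (RT/(zF)) * ln(C_out/C_in)
T = 37 + 273.15 = 310.15 K
E = (8.314 * 310.15 / (-1 * 96485)) * ln(149/93)
E = -12.6 mV


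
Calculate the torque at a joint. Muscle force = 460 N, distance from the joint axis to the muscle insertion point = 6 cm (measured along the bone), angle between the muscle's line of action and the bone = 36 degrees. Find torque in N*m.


Torque = F * d * sin(theta)   (moment arm = d*sin(theta))
d = 6 cm = 0.06 m
Torque = 460 * 0.06 * sin(36)
Torque = 16.22 N*m


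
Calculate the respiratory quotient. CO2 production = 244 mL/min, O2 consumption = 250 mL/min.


RQ = VCO2 / VO2
RQ = 244 / 250
RQ = 0.976


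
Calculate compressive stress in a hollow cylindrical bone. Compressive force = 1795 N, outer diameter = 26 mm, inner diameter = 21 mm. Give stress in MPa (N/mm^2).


A = pi*(r_o^2 - r_i^2)
r_o = 13 mm, r_i = 10.5 mm
A = 184.569 mm^2
sigma = F/A = 1795 / 184.569
sigma = 9.725 MPa


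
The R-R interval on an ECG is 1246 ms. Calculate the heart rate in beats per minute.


HR = 60 / RR_interval(s)
RR = 1246 ms = 1.246 s
HR = 60 / 1.246 = 48.15 bpm


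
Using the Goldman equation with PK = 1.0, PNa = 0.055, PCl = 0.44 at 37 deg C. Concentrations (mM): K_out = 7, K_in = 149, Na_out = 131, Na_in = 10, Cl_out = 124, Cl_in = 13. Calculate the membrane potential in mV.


Vm = (RT/F)*ln((PK*Ko + PNa*Nao + PCl*Cli)/(PK*Ki + PNa*Nai + PCl*Clo))
Numer = 19.925, Denom = 204.11
Vm = -62.18 mV


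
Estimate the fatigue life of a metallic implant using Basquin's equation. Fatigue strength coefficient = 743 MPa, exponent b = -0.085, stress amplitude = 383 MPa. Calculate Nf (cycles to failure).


sigma_a = sigma_f' * (2Nf)^b
2Nf = (sigma_a/sigma_f')^(1/b)
2Nf = (383/743)^(1/-0.085)
2Nf = 2430.8893
Nf = 1215


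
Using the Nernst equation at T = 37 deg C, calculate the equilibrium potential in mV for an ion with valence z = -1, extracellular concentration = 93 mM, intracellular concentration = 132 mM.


E = (RT/(zF)) * ln(C_out/C_in)
T = 37 + 273.15 = 310.15 K
E = (8.314 * 310.15 / (-1 * 96485)) * ln(93/132)
E = 9.359 mV


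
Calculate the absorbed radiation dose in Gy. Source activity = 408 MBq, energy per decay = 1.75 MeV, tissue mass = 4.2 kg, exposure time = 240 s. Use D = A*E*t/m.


A = 408 MBq = 4.0800e+08 Bq
E = 1.75 MeV = 2.8035e-13 J
D = A*E*t/m = 4.0800e+08*2.8035e-13*240/4.2
D = 0.006536 Gy


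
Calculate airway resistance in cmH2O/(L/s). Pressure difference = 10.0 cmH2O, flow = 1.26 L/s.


R = dP / flow
R = 10.0 / 1.26
R = 7.937 cmH2O/(L/s)


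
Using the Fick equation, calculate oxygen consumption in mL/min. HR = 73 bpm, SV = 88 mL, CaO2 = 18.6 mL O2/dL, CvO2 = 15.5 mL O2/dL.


CO = HR*SV = 73*88/1000 = 6.424 L/min
a-v O2 diff = 18.6 - 15.5 = 3.1 mL/dL
VO2 = CO * (CaO2-CvO2) * 10 dL/L
VO2 = 6.424 * 3.1 * 10
VO2 = 199.1 mL/min


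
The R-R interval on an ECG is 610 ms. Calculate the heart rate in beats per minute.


HR = 60 / RR_interval(s)
RR = 610 ms = 0.61 s
HR = 60 / 0.61 = 98.36 bpm


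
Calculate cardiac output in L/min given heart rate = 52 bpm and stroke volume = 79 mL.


CO = HR * SV
CO = 52 * 79 / 1000
CO = 4.108 L/min


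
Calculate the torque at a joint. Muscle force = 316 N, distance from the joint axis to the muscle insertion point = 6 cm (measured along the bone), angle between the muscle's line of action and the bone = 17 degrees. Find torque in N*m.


Torque = F * d * sin(theta)   (moment arm = d*sin(theta))
d = 6 cm = 0.06 m
Torque = 316 * 0.06 * sin(17)
Torque = 5.543 N*m


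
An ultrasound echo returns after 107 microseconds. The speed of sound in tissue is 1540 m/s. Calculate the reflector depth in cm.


depth = c * t / 2
t = 107 us = 1.0700e-04 s
depth = 1540 * 1.0700e-04 / 2
depth = 0.08239 m = 8.239 cm


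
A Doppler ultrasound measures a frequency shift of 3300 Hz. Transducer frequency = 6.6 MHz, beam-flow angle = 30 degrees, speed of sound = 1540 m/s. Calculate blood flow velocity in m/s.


v = fd * c / (2 * f0 * cos(theta))
v = 3300 * 1540 / (2 * 6.6000e+06 * cos(30))
v = 0.4446 m/s


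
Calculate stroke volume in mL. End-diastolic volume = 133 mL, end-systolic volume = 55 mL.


SV = EDV - ESV
SV = 133 - 55
SV = 78 mL


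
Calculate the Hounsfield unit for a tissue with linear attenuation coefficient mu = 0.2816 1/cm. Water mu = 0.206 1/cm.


HU = ((mu_tissue - mu_water) / mu_water) * 1000
HU = ((0.2816 - 0.206) / 0.206) * 1000
HU = 367


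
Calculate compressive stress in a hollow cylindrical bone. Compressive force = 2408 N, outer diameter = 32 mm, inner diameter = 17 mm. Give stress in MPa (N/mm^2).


A = pi*(r_o^2 - r_i^2)
r_o = 16 mm, r_i = 8.5 mm
A = 577.268 mm^2
sigma = F/A = 2408 / 577.268
sigma = 4.171 MPa


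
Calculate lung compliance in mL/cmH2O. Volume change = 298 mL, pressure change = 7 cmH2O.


C = dV / dP
C = 298 / 7
C = 42.57 mL/cmH2O


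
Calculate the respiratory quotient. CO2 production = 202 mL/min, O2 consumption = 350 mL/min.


RQ = VCO2 / VO2
RQ = 202 / 350
RQ = 0.5771


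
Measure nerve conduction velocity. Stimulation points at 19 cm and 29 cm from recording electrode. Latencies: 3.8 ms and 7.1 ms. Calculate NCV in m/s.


Distance = (29 - 19) / 100 = 0.1 m
dt = (7.1 - 3.8) / 1000 = 0.0033 s
NCV = dist / dt = 30.3 m/s


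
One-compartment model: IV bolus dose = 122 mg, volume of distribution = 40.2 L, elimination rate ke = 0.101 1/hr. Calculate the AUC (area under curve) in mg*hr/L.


C0 = Dose/Vd = 122/40.2 = 3.03483 mg/L
AUC = C0/ke = 3.03483/0.101
AUC = 30.05 mg*hr/L


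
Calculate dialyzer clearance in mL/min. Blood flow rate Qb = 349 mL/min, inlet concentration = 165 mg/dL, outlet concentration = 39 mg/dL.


K = Qb * (Cb_in - Cb_out) / Cb_in
K = 349 * (165 - 39) / 165
K = 266.5 mL/min


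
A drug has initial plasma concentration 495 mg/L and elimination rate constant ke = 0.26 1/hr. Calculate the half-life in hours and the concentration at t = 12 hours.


t_half = ln(2) / ke = 0.693147 / 0.26 = 2.666 hr
C(t) = C0 * exp(-ke*t) = 495 * exp(-0.26*12)
C(12) = 21.86 mg/L


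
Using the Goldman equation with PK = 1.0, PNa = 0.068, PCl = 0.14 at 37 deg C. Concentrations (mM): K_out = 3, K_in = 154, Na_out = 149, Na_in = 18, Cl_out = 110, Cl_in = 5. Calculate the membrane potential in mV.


Vm = (RT/F)*ln((PK*Ko + PNa*Nao + PCl*Cli)/(PK*Ki + PNa*Nai + PCl*Clo))
Numer = 13.832, Denom = 170.624
Vm = -67.15 mV


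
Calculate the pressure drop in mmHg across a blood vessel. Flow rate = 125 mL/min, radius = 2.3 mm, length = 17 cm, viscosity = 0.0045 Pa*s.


dP = 8*mu*L*Q / (pi*r^4)
Q = 125 mL/min = 2.08333e-06 m^3/s
dP = 145.027 Pa = 145.027 / 133.322 mmHg = 1.088 mmHg


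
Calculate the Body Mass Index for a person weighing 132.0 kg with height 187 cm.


BMI = weight / height^2
height = 187 cm = 1.87 m
BMI = 132.0 / 1.87^2
BMI = 37.75 kg/m^2


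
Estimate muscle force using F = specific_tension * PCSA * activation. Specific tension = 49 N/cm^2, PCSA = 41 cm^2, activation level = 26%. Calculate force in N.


F = sigma * PCSA * activation
F = 49 * 41 * 0.26
F = 522.3 N


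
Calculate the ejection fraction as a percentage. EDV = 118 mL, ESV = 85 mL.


SV = EDV - ESV = 118 - 85 = 33 mL
EF = SV/EDV * 100 = 33/118 * 100
EF = 27.97%


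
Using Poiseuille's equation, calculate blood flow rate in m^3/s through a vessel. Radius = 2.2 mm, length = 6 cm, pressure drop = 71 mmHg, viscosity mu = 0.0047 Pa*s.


Q = pi*r^4*dP / (8*mu*L)
r = 0.0022 m, L = 0.06 m
dP = 71 mmHg = 9465.862 Pa
Q = 3.0879e-04 m^3/s


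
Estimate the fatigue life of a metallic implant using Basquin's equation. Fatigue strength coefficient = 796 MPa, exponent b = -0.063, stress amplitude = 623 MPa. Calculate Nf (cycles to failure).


sigma_a = sigma_f' * (2Nf)^b
2Nf = (sigma_a/sigma_f')^(1/b)
2Nf = (623/796)^(1/-0.063)
2Nf = 48.897432
Nf = 24.45


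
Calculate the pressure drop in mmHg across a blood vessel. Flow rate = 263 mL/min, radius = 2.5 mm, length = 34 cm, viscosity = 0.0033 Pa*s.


dP = 8*mu*L*Q / (pi*r^4)
Q = 263 mL/min = 4.38333e-06 m^3/s
dP = 320.61 Pa = 320.61 / 133.322 mmHg = 2.405 mmHg


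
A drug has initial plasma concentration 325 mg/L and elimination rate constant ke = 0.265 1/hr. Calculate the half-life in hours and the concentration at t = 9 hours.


t_half = ln(2) / ke = 0.693147 / 0.265 = 2.616 hr
C(t) = C0 * exp(-ke*t) = 325 * exp(-0.265*9)
C(9) = 29.93 mg/L


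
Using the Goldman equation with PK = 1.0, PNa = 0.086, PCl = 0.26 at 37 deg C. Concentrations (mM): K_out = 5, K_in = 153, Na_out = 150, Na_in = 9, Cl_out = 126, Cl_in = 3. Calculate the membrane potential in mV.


Vm = (RT/F)*ln((PK*Ko + PNa*Nao + PCl*Cli)/(PK*Ki + PNa*Nai + PCl*Clo))
Numer = 18.68, Denom = 186.534
Vm = -61.5 mV


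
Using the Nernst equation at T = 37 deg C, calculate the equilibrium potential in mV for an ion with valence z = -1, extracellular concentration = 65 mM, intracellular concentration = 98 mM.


E = (RT/(zF)) * ln(C_out/C_in)
T = 37 + 273.15 = 310.15 K
E = (8.314 * 310.15 / (-1 * 96485)) * ln(65/98)
E = 10.97 mV


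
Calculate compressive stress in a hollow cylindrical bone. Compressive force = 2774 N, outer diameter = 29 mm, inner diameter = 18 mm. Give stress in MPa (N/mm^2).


A = pi*(r_o^2 - r_i^2)
r_o = 14.5 mm, r_i = 9 mm
A = 406.051 mm^2
sigma = F/A = 2774 / 406.051
sigma = 6.832 MPa


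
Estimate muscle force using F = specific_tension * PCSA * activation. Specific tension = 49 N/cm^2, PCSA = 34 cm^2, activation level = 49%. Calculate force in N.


F = sigma * PCSA * activation
F = 49 * 34 * 0.49
F = 816.3 N


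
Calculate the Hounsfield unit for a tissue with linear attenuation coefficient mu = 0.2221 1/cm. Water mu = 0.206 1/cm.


HU = ((mu_tissue - mu_water) / mu_water) * 1000
HU = ((0.2221 - 0.206) / 0.206) * 1000
HU = 78.16


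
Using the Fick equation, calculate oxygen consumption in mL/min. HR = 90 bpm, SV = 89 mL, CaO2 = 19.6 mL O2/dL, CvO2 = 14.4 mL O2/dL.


CO = HR*SV = 90*89/1000 = 8.01 L/min
a-v O2 diff = 19.6 - 14.4 = 5.2 mL/dL
VO2 = CO * (CaO2-CvO2) * 10 dL/L
VO2 = 8.01 * 5.2 * 10
VO2 = 416.5 mL/min


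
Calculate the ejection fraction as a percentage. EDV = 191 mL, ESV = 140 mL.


SV = EDV - ESV = 191 - 140 = 51 mL
EF = SV/EDV * 100 = 51/191 * 100
EF = 26.7%


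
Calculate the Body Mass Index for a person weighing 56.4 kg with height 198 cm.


BMI = weight / height^2
height = 198 cm = 1.98 m
BMI = 56.4 / 1.98^2
BMI = 14.39 kg/m^2


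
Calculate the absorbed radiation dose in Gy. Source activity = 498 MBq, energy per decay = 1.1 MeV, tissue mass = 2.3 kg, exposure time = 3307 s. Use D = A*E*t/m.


A = 498 MBq = 4.9800e+08 Bq
E = 1.1 MeV = 1.7622e-13 J
D = A*E*t/m = 4.9800e+08*1.7622e-13*3307/2.3
D = 0.1262 Gy


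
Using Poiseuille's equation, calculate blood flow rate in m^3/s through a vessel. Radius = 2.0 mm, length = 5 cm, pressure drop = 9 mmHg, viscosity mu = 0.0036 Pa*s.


Q = pi*r^4*dP / (8*mu*L)
r = 0.002 m, L = 0.05 m
dP = 9 mmHg = 1199.898 Pa
Q = 4.1884e-05 m^3/s


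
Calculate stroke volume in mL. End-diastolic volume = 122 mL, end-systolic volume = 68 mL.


SV = EDV - ESV
SV = 122 - 68
SV = 54 mL


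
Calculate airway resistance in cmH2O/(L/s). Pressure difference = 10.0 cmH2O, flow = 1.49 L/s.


R = dP / flow
R = 10.0 / 1.49
R = 6.711 cmH2O/(L/s)


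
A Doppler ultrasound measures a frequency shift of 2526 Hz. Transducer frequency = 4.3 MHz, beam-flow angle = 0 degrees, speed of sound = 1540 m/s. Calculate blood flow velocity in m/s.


v = fd * c / (2 * f0 * cos(theta))
v = 2526 * 1540 / (2 * 4.3000e+06 * cos(0))
v = 0.4523 m/s


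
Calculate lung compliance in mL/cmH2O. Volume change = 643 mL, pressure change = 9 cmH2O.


C = dV / dP
C = 643 / 9
C = 71.44 mL/cmH2O


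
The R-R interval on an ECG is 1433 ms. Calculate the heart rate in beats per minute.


HR = 60 / RR_interval(s)
RR = 1433 ms = 1.433 s
HR = 60 / 1.433 = 41.87 bpm


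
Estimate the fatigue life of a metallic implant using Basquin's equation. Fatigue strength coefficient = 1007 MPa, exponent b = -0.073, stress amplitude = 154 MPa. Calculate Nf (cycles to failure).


sigma_a = sigma_f' * (2Nf)^b
2Nf = (sigma_a/sigma_f')^(1/b)
2Nf = (154/1007)^(1/-0.073)
2Nf = 1.4837227e+11
Nf = 7.4186e+10


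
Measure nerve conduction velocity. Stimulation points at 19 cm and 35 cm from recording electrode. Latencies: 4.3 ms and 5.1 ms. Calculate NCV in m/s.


Distance = (35 - 19) / 100 = 0.16 m
dt = (5.1 - 4.3) / 1000 = 8.0000e-04 s
NCV = dist / dt = 200 m/s


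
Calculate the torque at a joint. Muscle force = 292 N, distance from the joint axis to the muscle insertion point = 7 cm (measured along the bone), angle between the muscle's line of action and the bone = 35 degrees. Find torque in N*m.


Torque = F * d * sin(theta)   (moment arm = d*sin(theta))
d = 7 cm = 0.07 m
Torque = 292 * 0.07 * sin(35)
Torque = 11.72 N*m


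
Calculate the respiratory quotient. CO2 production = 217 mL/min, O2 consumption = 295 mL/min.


RQ = VCO2 / VO2
RQ = 217 / 295
RQ = 0.7356


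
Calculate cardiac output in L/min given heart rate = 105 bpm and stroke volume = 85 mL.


CO = HR * SV
CO = 105 * 85 / 1000
CO = 8.925 L/min


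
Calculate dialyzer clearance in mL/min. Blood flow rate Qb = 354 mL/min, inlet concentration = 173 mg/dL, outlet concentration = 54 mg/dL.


K = Qb * (Cb_in - Cb_out) / Cb_in
K = 354 * (173 - 54) / 173
K = 243.5 mL/min


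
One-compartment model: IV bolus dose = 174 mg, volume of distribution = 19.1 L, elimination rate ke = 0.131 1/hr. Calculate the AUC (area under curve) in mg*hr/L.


C0 = Dose/Vd = 174/19.1 = 9.10995 mg/L
AUC = C0/ke = 9.10995/0.131
AUC = 69.54 mg*hr/L


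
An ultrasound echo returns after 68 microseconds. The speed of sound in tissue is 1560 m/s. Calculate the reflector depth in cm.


depth = c * t / 2
t = 68 us = 6.8000e-05 s
depth = 1560 * 6.8000e-05 / 2
depth = 0.05304 m = 5.304 cm


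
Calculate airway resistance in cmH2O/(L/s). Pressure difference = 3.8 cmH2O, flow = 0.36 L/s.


R = dP / flow
R = 3.8 / 0.36
R = 10.56 cmH2O/(L/s)


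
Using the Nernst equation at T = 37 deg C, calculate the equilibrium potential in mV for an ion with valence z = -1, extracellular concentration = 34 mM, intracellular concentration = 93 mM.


E = (RT/(zF)) * ln(C_out/C_in)
T = 37 + 273.15 = 310.15 K
E = (8.314 * 310.15 / (-1 * 96485)) * ln(34/93)
E = 26.89 mV


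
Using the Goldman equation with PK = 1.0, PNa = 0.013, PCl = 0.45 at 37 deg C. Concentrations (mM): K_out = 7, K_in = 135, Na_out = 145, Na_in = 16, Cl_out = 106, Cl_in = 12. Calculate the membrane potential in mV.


Vm = (RT/F)*ln((PK*Ko + PNa*Nao + PCl*Cli)/(PK*Ki + PNa*Nai + PCl*Clo))
Numer = 14.285, Denom = 182.908
Vm = -68.14 mV


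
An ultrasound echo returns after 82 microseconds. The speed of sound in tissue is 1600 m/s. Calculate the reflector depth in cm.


depth = c * t / 2
t = 82 us = 8.2000e-05 s
depth = 1600 * 8.2000e-05 / 2
depth = 0.0656 m = 6.56 cm


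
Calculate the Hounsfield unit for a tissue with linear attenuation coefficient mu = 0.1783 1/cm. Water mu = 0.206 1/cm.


HU = ((mu_tissue - mu_water) / mu_water) * 1000
HU = ((0.1783 - 0.206) / 0.206) * 1000
HU = -134.5


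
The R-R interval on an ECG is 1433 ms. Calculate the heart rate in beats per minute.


HR = 60 / RR_interval(s)
RR = 1433 ms = 1.433 s
HR = 60 / 1.433 = 41.87 bpm


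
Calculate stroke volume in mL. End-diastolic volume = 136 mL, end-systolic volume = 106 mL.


SV = EDV - ESV
SV = 136 - 106
SV = 30 mL


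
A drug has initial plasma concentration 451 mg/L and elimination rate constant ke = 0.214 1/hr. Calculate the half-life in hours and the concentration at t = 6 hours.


t_half = ln(2) / ke = 0.693147 / 0.214 = 3.239 hr
C(t) = C0 * exp(-ke*t) = 451 * exp(-0.214*6)
C(6) = 124.9 mg/L


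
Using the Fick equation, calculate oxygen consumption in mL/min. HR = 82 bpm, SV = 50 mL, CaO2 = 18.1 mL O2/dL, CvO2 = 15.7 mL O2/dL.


CO = HR*SV = 82*50/1000 = 4.1 L/min
a-v O2 diff = 18.1 - 15.7 = 2.4 mL/dL
VO2 = CO * (CaO2-CvO2) * 10 dL/L
VO2 = 4.1 * 2.4 * 10
VO2 = 98.4 mL/min


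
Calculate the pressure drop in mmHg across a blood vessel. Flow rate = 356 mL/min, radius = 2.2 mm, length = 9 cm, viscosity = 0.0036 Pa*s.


dP = 8*mu*L*Q / (pi*r^4)
Q = 356 mL/min = 5.93333e-06 m^3/s
dP = 208.974 Pa = 208.974 / 133.322 mmHg = 1.567 mmHg


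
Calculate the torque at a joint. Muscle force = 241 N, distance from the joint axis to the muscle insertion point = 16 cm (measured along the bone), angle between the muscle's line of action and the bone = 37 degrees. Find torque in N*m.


Torque = F * d * sin(theta)   (moment arm = d*sin(theta))
d = 16 cm = 0.16 m
Torque = 241 * 0.16 * sin(37)
Torque = 23.21 N*m


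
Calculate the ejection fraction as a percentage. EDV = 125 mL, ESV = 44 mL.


SV = EDV - ESV = 125 - 44 = 81 mL
EF = SV/EDV * 100 = 81/125 * 100
EF = 64.8%


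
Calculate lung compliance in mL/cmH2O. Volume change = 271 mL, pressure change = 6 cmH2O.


C = dV / dP
C = 271 / 6
C = 45.17 mL/cmH2O


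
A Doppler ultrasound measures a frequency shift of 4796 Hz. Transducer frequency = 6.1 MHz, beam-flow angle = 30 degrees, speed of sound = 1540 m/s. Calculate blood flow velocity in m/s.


v = fd * c / (2 * f0 * cos(theta))
v = 4796 * 1540 / (2 * 6.1000e+06 * cos(30))
v = 0.6991 m/s


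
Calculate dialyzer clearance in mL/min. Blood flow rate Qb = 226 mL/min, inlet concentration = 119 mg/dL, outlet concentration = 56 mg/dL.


K = Qb * (Cb_in - Cb_out) / Cb_in
K = 226 * (119 - 56) / 119
K = 119.6 mL/min


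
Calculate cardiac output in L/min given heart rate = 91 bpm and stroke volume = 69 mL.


CO = HR * SV
CO = 91 * 69 / 1000
CO = 6.279 L/min


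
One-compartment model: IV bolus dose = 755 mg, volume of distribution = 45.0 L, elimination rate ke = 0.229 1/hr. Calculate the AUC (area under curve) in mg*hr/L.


C0 = Dose/Vd = 755/45.0 = 16.7778 mg/L
AUC = C0/ke = 16.7778/0.229
AUC = 73.27 mg*hr/L


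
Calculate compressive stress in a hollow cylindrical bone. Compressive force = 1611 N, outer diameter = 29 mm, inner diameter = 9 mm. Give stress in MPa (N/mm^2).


A = pi*(r_o^2 - r_i^2)
r_o = 14.5 mm, r_i = 4.5 mm
A = 596.903 mm^2
sigma = F/A = 1611 / 596.903
sigma = 2.699 MPa


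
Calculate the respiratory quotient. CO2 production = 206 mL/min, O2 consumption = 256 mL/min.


RQ = VCO2 / VO2
RQ = 206 / 256
RQ = 0.8047


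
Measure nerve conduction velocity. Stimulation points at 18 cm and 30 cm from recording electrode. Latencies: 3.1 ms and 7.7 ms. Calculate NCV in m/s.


Distance = (30 - 18) / 100 = 0.12 m
dt = (7.7 - 3.1) / 1000 = 0.0046 s
NCV = dist / dt = 26.09 m/s


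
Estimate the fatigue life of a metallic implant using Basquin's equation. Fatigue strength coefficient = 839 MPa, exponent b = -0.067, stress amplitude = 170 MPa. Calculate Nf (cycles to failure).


sigma_a = sigma_f' * (2Nf)^b
2Nf = (sigma_a/sigma_f')^(1/b)
2Nf = (170/839)^(1/-0.067)
2Nf = 2.2282084e+10
Nf = 1.1141e+10


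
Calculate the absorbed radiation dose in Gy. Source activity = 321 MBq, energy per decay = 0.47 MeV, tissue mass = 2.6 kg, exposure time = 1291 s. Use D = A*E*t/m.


A = 321 MBq = 3.2100e+08 Bq
E = 0.47 MeV = 7.5294e-14 J
D = A*E*t/m = 3.2100e+08*7.5294e-14*1291/2.6
D = 0.012 Gy


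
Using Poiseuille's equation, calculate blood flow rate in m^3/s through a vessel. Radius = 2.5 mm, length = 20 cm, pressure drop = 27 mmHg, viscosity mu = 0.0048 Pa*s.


Q = pi*r^4*dP / (8*mu*L)
r = 0.0025 m, L = 0.2 m
dP = 27 mmHg = 3599.694 Pa
Q = 5.7519e-05 m^3/s


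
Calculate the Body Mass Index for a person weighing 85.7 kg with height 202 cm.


BMI = weight / height^2
height = 202 cm = 2.02 m
BMI = 85.7 / 2.02^2
BMI = 21 kg/m^2


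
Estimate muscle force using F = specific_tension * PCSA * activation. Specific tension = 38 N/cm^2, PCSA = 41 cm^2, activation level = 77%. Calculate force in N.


F = sigma * PCSA * activation
F = 38 * 41 * 0.77
F = 1200 N


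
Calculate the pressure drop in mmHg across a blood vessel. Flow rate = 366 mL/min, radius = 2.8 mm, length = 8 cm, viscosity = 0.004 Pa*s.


dP = 8*mu*L*Q / (pi*r^4)
Q = 366 mL/min = 6.1e-06 m^3/s
dP = 80.8701 Pa = 80.8701 / 133.322 mmHg = 0.6066 mmHg


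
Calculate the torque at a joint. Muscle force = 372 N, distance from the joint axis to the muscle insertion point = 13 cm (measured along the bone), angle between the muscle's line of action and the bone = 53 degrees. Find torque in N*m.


Torque = F * d * sin(theta)   (moment arm = d*sin(theta))
d = 13 cm = 0.13 m
Torque = 372 * 0.13 * sin(53)
Torque = 38.62 N*m


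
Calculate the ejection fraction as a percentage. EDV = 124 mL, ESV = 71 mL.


SV = EDV - ESV = 124 - 71 = 53 mL
EF = SV/EDV * 100 = 53/124 * 100
EF = 42.74%


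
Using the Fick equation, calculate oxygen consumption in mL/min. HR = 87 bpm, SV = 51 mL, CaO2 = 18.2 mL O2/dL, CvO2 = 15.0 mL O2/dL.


CO = HR*SV = 87*51/1000 = 4.437 L/min
a-v O2 diff = 18.2 - 15.0 = 3.2 mL/dL
VO2 = CO * (CaO2-CvO2) * 10 dL/L
VO2 = 4.437 * 3.2 * 10
VO2 = 142 mL/min


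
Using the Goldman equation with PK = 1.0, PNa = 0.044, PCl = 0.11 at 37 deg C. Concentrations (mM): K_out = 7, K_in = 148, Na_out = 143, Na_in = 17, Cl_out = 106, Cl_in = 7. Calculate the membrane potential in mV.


Vm = (RT/F)*ln((PK*Ko + PNa*Nao + PCl*Cli)/(PK*Ki + PNa*Nai + PCl*Clo))
Numer = 14.062, Denom = 160.408
Vm = -65.06 mV


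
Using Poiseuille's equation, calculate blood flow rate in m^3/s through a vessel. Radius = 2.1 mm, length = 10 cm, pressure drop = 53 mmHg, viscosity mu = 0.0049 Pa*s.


Q = pi*r^4*dP / (8*mu*L)
r = 0.0021 m, L = 0.1 m
dP = 53 mmHg = 7066.066 Pa
Q = 1.1013e-04 m^3/s


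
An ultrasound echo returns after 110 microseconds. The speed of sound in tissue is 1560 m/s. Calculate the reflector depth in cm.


depth = c * t / 2
t = 110 us = 1.1000e-04 s
depth = 1560 * 1.1000e-04 / 2
depth = 0.0858 m = 8.58 cm


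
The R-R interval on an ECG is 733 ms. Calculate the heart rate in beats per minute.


HR = 60 / RR_interval(s)
RR = 733 ms = 0.733 s
HR = 60 / 0.733 = 81.86 bpm


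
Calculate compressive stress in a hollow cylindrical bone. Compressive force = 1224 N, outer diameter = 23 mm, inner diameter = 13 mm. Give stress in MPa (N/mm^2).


A = pi*(r_o^2 - r_i^2)
r_o = 11.5 mm, r_i = 6.5 mm
A = 282.743 mm^2
sigma = F/A = 1224 / 282.743
sigma = 4.329 MPa


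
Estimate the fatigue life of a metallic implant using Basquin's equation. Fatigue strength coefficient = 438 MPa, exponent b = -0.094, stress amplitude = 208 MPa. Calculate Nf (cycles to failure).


sigma_a = sigma_f' * (2Nf)^b
2Nf = (sigma_a/sigma_f')^(1/b)
2Nf = (208/438)^(1/-0.094)
2Nf = 2757.6565
Nf = 1379


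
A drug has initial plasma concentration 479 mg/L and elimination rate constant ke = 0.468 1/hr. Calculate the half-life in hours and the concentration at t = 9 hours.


t_half = ln(2) / ke = 0.693147 / 0.468 = 1.481 hr
C(t) = C0 * exp(-ke*t) = 479 * exp(-0.468*9)
C(9) = 7.097 mg/L


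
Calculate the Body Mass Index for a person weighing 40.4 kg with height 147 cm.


BMI = weight / height^2
height = 147 cm = 1.47 m
BMI = 40.4 / 1.47^2
BMI = 18.7 kg/m^2


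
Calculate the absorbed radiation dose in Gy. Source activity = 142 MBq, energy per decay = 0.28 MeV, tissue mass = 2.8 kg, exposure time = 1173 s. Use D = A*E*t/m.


A = 142 MBq = 1.4200e+08 Bq
E = 0.28 MeV = 4.4856e-14 J
D = A*E*t/m = 1.4200e+08*4.4856e-14*1173/2.8
D = 0.002668 Gy


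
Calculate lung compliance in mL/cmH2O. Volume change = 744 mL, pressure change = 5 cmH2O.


C = dV / dP
C = 744 / 5
C = 148.8 mL/cmH2O


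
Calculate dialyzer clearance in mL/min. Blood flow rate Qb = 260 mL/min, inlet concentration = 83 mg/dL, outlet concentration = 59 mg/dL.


K = Qb * (Cb_in - Cb_out) / Cb_in
K = 260 * (83 - 59) / 83
K = 75.18 mL/min


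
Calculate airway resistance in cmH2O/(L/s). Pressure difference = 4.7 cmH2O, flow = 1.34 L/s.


R = dP / flow
R = 4.7 / 1.34
R = 3.507 cmH2O/(L/s)


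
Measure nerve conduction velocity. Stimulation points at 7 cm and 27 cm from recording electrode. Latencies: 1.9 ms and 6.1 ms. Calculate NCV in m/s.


Distance = (27 - 7) / 100 = 0.2 m
dt = (6.1 - 1.9) / 1000 = 0.0042 s
NCV = dist / dt = 47.62 m/s


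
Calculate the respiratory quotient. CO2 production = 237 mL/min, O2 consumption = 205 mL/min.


RQ = VCO2 / VO2
RQ = 237 / 205
RQ = 1.156


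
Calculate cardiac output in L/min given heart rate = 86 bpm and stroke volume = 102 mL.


CO = HR * SV
CO = 86 * 102 / 1000
CO = 8.772 L/min


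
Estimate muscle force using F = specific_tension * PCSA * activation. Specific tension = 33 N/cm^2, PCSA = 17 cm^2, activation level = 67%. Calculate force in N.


F = sigma * PCSA * activation
F = 33 * 17 * 0.67
F = 375.9 N


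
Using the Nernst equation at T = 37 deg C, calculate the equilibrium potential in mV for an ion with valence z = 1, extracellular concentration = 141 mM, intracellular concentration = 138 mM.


E = (RT/(zF)) * ln(C_out/C_in)
T = 37 + 273.15 = 310.15 K
E = (8.314 * 310.15 / (1 * 96485)) * ln(141/138)
E = 0.5748 mV


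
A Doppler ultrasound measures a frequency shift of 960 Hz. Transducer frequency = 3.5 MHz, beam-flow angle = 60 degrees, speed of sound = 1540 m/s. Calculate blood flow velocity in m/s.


v = fd * c / (2 * f0 * cos(theta))
v = 960 * 1540 / (2 * 3.5000e+06 * cos(60))
v = 0.4224 m/s


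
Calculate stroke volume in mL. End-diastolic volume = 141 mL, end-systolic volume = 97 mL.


SV = EDV - ESV
SV = 141 - 97
SV = 44 mL


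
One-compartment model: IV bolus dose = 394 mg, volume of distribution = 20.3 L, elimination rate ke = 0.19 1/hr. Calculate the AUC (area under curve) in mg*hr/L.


C0 = Dose/Vd = 394/20.3 = 19.4089 mg/L
AUC = C0/ke = 19.4089/0.19
AUC = 102.2 mg*hr/L


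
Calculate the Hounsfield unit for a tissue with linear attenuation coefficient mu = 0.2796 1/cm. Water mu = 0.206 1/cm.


HU = ((mu_tissue - mu_water) / mu_water) * 1000
HU = ((0.2796 - 0.206) / 0.206) * 1000
HU = 357.3


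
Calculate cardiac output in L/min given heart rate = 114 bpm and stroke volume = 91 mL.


CO = HR * SV
CO = 114 * 91 / 1000
CO = 10.37 L/min


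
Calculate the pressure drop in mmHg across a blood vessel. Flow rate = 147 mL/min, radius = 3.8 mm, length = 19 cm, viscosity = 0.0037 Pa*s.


dP = 8*mu*L*Q / (pi*r^4)
Q = 147 mL/min = 2.45e-06 m^3/s
dP = 21.0343 Pa = 21.0343 / 133.322 mmHg = 0.1578 mmHg


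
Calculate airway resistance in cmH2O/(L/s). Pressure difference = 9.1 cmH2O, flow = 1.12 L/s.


R = dP / flow
R = 9.1 / 1.12
R = 8.125 cmH2O/(L/s)


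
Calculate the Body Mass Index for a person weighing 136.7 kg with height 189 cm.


BMI = weight / height^2
height = 189 cm = 1.89 m
BMI = 136.7 / 1.89^2
BMI = 38.27 kg/m^2


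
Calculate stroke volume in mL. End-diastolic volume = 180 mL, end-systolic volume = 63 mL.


SV = EDV - ESV
SV = 180 - 63
SV = 117 mL


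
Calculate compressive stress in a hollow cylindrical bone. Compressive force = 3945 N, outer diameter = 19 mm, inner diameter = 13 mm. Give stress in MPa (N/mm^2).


A = pi*(r_o^2 - r_i^2)
r_o = 9.5 mm, r_i = 6.5 mm
A = 150.796 mm^2
sigma = F/A = 3945 / 150.796
sigma = 26.16 MPa


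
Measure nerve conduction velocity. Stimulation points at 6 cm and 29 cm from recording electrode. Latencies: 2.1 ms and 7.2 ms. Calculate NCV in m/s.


Distance = (29 - 6) / 100 = 0.23 m
dt = (7.2 - 2.1) / 1000 = 0.0051 s
NCV = dist / dt = 45.1 m/s


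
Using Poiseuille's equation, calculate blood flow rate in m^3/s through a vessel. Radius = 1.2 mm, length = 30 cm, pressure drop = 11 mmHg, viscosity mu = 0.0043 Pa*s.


Q = pi*r^4*dP / (8*mu*L)
r = 0.0012 m, L = 0.3 m
dP = 11 mmHg = 1466.542 Pa
Q = 9.2574e-07 m^3/s


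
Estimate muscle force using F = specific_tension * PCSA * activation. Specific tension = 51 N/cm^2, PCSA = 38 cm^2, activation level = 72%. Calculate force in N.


F = sigma * PCSA * activation
F = 51 * 38 * 0.72
F = 1395 N


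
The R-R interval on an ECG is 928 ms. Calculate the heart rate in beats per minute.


HR = 60 / RR_interval(s)
RR = 928 ms = 0.928 s
HR = 60 / 0.928 = 64.66 bpm


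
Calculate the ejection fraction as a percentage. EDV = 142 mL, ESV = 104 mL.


SV = EDV - ESV = 142 - 104 = 38 mL
EF = SV/EDV * 100 = 38/142 * 100
EF = 26.76%


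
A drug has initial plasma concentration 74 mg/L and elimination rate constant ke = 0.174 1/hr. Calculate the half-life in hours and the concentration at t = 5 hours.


t_half = ln(2) / ke = 0.693147 / 0.174 = 3.984 hr
C(t) = C0 * exp(-ke*t) = 74 * exp(-0.174*5)
C(5) = 31 mg/L


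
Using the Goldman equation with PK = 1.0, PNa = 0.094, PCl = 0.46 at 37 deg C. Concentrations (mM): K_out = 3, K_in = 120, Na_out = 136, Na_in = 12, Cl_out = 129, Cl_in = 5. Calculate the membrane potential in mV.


Vm = (RT/F)*ln((PK*Ko + PNa*Nao + PCl*Cli)/(PK*Ki + PNa*Nai + PCl*Clo))
Numer = 18.084, Denom = 180.468
Vm = -61.48 mV


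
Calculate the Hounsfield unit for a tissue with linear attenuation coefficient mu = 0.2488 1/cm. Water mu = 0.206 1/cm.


HU = ((mu_tissue - mu_water) / mu_water) * 1000
HU = ((0.2488 - 0.206) / 0.206) * 1000
HU = 207.8


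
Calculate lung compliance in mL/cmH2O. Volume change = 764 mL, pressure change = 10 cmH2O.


C = dV / dP
C = 764 / 10
C = 76.4 mL/cmH2O


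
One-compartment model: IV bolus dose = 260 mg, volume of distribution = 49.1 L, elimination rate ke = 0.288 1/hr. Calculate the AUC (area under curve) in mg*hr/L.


C0 = Dose/Vd = 260/49.1 = 5.29532 mg/L
AUC = C0/ke = 5.29532/0.288
AUC = 18.39 mg*hr/L


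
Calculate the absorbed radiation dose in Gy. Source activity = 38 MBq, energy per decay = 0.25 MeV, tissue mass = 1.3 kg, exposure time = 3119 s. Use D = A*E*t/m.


A = 38 MBq = 3.8000e+07 Bq
E = 0.25 MeV = 4.005e-14 J
D = A*E*t/m = 3.8000e+07*4.005e-14*3119/1.3
D = 0.003651 Gy


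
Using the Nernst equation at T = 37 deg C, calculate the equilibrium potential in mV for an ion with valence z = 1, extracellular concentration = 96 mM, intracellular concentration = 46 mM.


E = (RT/(zF)) * ln(C_out/C_in)
T = 37 + 273.15 = 310.15 K
E = (8.314 * 310.15 / (1 * 96485)) * ln(96/46)
E = 19.66 mV


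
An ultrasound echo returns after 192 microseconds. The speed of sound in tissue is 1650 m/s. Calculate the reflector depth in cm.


depth = c * t / 2
t = 192 us = 1.9200e-04 s
depth = 1650 * 1.9200e-04 / 2
depth = 0.1584 m = 15.84 cm


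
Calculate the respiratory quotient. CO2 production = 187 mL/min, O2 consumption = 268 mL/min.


RQ = VCO2 / VO2
RQ = 187 / 268
RQ = 0.6978


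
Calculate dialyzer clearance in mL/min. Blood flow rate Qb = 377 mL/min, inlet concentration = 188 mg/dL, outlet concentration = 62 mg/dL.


K = Qb * (Cb_in - Cb_out) / Cb_in
K = 377 * (188 - 62) / 188
K = 252.7 mL/min


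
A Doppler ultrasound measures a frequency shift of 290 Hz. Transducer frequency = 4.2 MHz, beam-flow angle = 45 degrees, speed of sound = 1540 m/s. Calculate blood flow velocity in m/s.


v = fd * c / (2 * f0 * cos(theta))
v = 290 * 1540 / (2 * 4.2000e+06 * cos(45))
v = 0.07519 m/s


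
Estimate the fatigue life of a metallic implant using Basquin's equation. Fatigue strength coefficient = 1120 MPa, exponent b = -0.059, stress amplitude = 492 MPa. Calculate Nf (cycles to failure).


sigma_a = sigma_f' * (2Nf)^b
2Nf = (sigma_a/sigma_f')^(1/b)
2Nf = (492/1120)^(1/-0.059)
2Nf = 1135361.7
Nf = 5.677e+05


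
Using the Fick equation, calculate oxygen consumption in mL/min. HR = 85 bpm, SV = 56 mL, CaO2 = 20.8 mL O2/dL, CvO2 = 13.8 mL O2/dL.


CO = HR*SV = 85*56/1000 = 4.76 L/min
a-v O2 diff = 20.8 - 13.8 = 7 mL/dL
VO2 = CO * (CaO2-CvO2) * 10 dL/L
VO2 = 4.76 * 7 * 10
VO2 = 333.2 mL/min


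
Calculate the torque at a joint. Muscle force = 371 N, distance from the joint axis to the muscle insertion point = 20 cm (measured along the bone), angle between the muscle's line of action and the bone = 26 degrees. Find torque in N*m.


Torque = F * d * sin(theta)   (moment arm = d*sin(theta))
d = 20 cm = 0.2 m
Torque = 371 * 0.2 * sin(26)
Torque = 32.53 N*m


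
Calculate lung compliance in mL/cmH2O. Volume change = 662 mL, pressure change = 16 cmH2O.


C = dV / dP
C = 662 / 16
C = 41.38 mL/cmH2O


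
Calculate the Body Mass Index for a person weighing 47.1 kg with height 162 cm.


BMI = weight / height^2
height = 162 cm = 1.62 m
BMI = 47.1 / 1.62^2
BMI = 17.95 kg/m^2


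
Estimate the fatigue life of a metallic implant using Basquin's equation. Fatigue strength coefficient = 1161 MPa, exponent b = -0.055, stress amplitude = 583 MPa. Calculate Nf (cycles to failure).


sigma_a = sigma_f' * (2Nf)^b
2Nf = (sigma_a/sigma_f')^(1/b)
2Nf = (583/1161)^(1/-0.055)
2Nf = 275004.22
Nf = 1.375e+05


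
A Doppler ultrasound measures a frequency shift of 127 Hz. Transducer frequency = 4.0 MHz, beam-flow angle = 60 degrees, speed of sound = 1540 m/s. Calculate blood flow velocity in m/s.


v = fd * c / (2 * f0 * cos(theta))
v = 127 * 1540 / (2 * 4.0000e+06 * cos(60))
v = 0.04889 m/s


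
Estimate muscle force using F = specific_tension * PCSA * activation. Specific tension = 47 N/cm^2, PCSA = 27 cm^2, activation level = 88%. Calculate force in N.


F = sigma * PCSA * activation
F = 47 * 27 * 0.88
F = 1117 N


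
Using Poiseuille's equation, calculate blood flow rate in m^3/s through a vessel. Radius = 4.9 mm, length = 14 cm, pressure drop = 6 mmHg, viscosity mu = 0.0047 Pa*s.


Q = pi*r^4*dP / (8*mu*L)
r = 0.0049 m, L = 0.14 m
dP = 6 mmHg = 799.932 Pa
Q = 2.7521e-04 m^3/s


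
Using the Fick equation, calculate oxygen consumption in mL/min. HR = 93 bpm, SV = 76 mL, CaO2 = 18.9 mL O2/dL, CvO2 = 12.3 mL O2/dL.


CO = HR*SV = 93*76/1000 = 7.068 L/min
a-v O2 diff = 18.9 - 12.3 = 6.6 mL/dL
VO2 = CO * (CaO2-CvO2) * 10 dL/L
VO2 = 7.068 * 6.6 * 10
VO2 = 466.5 mL/min


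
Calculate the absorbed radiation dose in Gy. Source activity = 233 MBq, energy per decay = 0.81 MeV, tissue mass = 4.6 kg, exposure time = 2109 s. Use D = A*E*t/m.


A = 233 MBq = 2.3300e+08 Bq
E = 0.81 MeV = 1.29762e-13 J
D = A*E*t/m = 2.3300e+08*1.29762e-13*2109/4.6
D = 0.01386 Gy


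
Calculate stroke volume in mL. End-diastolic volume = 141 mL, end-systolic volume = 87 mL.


SV = EDV - ESV
SV = 141 - 87
SV = 54 mL


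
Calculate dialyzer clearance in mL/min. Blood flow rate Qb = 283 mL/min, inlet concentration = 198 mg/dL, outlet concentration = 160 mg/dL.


K = Qb * (Cb_in - Cb_out) / Cb_in
K = 283 * (198 - 160) / 198
K = 54.31 mL/min


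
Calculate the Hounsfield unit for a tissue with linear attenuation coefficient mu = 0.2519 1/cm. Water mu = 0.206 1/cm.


HU = ((mu_tissue - mu_water) / mu_water) * 1000
HU = ((0.2519 - 0.206) / 0.206) * 1000
HU = 222.8


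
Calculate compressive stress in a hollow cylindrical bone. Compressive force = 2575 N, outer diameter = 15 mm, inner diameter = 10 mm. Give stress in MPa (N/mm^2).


A = pi*(r_o^2 - r_i^2)
r_o = 7.5 mm, r_i = 5 mm
A = 98.1748 mm^2
sigma = F/A = 2575 / 98.1748
sigma = 26.23 MPa


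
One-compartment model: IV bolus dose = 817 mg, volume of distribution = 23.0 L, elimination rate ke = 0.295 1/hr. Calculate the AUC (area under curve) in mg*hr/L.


C0 = Dose/Vd = 817/23.0 = 35.5217 mg/L
AUC = C0/ke = 35.5217/0.295
AUC = 120.4 mg*hr/L


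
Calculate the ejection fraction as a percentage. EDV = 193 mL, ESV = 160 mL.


SV = EDV - ESV = 193 - 160 = 33 mL
EF = SV/EDV * 100 = 33/193 * 100
EF = 17.1%


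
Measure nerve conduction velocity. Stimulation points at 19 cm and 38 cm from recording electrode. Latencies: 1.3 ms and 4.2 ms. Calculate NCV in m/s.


Distance = (38 - 19) / 100 = 0.19 m
dt = (4.2 - 1.3) / 1000 = 0.0029 s
NCV = dist / dt = 65.52 m/s


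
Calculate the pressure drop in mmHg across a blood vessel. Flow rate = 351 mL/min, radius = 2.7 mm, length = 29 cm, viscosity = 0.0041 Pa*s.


dP = 8*mu*L*Q / (pi*r^4)
Q = 351 mL/min = 5.85e-06 m^3/s
dP = 333.29 Pa = 333.29 / 133.322 mmHg = 2.5 mmHg


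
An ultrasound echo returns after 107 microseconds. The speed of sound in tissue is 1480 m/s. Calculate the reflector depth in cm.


depth = c * t / 2
t = 107 us = 1.0700e-04 s
depth = 1480 * 1.0700e-04 / 2
depth = 0.07918 m = 7.918 cm


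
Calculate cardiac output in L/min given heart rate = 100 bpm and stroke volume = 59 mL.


CO = HR * SV
CO = 100 * 59 / 1000
CO = 5.9 L/min


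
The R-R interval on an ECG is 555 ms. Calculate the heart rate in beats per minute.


HR = 60 / RR_interval(s)
RR = 555 ms = 0.555 s
HR = 60 / 0.555 = 108.1 bpm


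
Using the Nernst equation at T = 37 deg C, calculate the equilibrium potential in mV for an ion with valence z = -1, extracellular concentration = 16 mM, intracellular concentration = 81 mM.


E = (RT/(zF)) * ln(C_out/C_in)
T = 37 + 273.15 = 310.15 K
E = (8.314 * 310.15 / (-1 * 96485)) * ln(16/81)
E = 43.34 mV


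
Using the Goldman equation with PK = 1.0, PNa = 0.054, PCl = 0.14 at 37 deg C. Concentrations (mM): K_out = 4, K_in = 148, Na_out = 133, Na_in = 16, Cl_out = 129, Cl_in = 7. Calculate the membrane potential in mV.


Vm = (RT/F)*ln((PK*Ko + PNa*Nao + PCl*Cli)/(PK*Ki + PNa*Nai + PCl*Clo))
Numer = 12.162, Denom = 166.924
Vm = -70 mV


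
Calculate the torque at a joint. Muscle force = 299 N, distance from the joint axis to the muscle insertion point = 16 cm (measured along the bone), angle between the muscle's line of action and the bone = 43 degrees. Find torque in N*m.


Torque = F * d * sin(theta)   (moment arm = d*sin(theta))
d = 16 cm = 0.16 m
Torque = 299 * 0.16 * sin(43)
Torque = 32.63 N*m


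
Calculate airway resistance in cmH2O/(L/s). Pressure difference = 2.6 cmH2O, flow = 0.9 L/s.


R = dP / flow
R = 2.6 / 0.9
R = 2.889 cmH2O/(L/s)


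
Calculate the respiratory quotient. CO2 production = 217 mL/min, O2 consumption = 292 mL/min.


RQ = VCO2 / VO2
RQ = 217 / 292
RQ = 0.7432


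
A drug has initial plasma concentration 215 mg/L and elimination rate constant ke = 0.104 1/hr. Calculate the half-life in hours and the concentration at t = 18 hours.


t_half = ln(2) / ke = 0.693147 / 0.104 = 6.665 hr
C(t) = C0 * exp(-ke*t) = 215 * exp(-0.104*18)
C(18) = 33.07 mg/L


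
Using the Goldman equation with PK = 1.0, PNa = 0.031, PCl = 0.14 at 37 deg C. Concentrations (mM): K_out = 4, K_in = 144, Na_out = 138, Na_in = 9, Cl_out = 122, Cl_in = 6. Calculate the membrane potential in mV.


Vm = (RT/F)*ln((PK*Ko + PNa*Nao + PCl*Cli)/(PK*Ki + PNa*Nai + PCl*Clo))
Numer = 9.118, Denom = 161.359
Vm = -76.79 mV


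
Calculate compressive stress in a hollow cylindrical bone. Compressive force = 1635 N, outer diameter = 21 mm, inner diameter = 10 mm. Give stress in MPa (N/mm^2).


A = pi*(r_o^2 - r_i^2)
r_o = 10.5 mm, r_i = 5 mm
A = 267.821 mm^2
sigma = F/A = 1635 / 267.821
sigma = 6.105 MPa


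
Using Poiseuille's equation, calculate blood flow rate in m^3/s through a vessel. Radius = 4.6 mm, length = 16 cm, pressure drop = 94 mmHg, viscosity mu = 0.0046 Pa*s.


Q = pi*r^4*dP / (8*mu*L)
r = 0.0046 m, L = 0.16 m
dP = 94 mmHg = 12532.268 Pa
Q = 0.002994 m^3/s


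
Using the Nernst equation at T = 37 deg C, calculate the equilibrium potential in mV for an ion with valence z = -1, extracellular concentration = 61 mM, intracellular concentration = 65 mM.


E = (RT/(zF)) * ln(C_out/C_in)
T = 37 + 273.15 = 310.15 K
E = (8.314 * 310.15 / (-1 * 96485)) * ln(61/65)
E = 1.697 mV
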